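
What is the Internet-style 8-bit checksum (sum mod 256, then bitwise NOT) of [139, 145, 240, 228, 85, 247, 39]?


Sum = 1123 mod 256 = 99
Complement = 156

156


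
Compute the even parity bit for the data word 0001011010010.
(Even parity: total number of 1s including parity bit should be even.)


Number of 1s in data: 5
Parity bit: 1

1


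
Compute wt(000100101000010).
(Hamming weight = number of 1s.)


Counting 1s in 000100101000010

4


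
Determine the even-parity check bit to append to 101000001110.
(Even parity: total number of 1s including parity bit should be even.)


Number of 1s in data: 5
Parity bit: 1

1


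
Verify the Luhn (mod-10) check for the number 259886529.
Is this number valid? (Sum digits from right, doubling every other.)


Luhn sum = 48
48 mod 10 = 8

Invalid (Luhn sum mod 10 = 8)


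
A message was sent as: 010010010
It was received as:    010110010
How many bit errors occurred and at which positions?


XOR: 000100000

1 error(s) at position(s): 3


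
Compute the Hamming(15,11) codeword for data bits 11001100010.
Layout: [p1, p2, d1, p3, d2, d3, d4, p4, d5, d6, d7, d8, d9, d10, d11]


Parity bits: p1=1, p2=1, p3=0, p4=1

111010011100010


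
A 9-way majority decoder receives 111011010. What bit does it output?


Ones: 6 out of 9
Threshold: 5

1 (6/9 voted 1)


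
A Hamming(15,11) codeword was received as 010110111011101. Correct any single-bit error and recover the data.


Syndrome = 0: no error detected

Data: 01011011101 (no errors)


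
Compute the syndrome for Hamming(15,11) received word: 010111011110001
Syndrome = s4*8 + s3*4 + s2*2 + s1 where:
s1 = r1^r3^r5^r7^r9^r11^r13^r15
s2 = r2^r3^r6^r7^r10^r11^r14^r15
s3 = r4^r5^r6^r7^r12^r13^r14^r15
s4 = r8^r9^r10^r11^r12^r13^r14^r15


s1=0, s2=1, s3=0, s4=1

Syndrome = 10 (error at position 10)


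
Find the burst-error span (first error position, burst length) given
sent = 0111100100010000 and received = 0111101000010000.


XOR: 0000001100000000

Burst at position 6, length 2


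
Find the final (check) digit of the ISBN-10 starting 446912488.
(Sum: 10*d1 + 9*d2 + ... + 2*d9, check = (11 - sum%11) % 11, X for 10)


Weighted sum: 259
259 mod 11 = 6

Check digit: 5


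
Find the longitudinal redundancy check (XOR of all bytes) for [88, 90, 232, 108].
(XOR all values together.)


XOR chain: 88 ^ 90 ^ 232 ^ 108 = 134

134


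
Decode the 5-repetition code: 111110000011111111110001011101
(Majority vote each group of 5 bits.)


Groups: 11111, 00000, 11111, 11111, 00010, 11101
Majority votes: 101101

101101


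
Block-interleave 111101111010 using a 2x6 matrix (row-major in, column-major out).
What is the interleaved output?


Matrix:
  111101
  111010
Read columns: 111111100110

111111100110


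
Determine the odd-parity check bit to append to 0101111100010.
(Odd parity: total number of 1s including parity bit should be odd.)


Number of 1s in data: 7
Parity bit: 0

0


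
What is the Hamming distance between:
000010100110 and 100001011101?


XOR: 100011111011
Count of 1s: 8

8


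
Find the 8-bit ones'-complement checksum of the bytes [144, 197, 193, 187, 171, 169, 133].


Sum = 1194 mod 256 = 170
Complement = 85

85


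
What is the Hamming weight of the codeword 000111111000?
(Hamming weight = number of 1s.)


Counting 1s in 000111111000

6


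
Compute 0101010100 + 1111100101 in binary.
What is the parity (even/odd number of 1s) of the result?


0101010100 = 340
1111100101 = 997
Sum = 1337 = 10100111001
1s count = 6

even parity (6 ones in 10100111001)


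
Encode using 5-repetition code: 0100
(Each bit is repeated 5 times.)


Each bit -> 5 copies

00000111110000000000


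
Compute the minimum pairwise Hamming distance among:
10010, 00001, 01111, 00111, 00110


Comparing all pairs, minimum distance: 1
Can detect 0 errors, correct 0 errors

1


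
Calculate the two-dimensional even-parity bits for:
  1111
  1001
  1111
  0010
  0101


Row parities: 00010
Column parities: 1110

Row P: 00010, Col P: 1110, Corner: 1


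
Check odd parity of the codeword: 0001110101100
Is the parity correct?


Number of 1s: 6

No, parity error (6 ones)


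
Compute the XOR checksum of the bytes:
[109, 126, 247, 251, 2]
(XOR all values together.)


XOR chain: 109 ^ 126 ^ 247 ^ 251 ^ 2 = 29

29


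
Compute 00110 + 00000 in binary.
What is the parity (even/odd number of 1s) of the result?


00110 = 6
00000 = 0
Sum = 6 = 110
1s count = 2

even parity (2 ones in 110)


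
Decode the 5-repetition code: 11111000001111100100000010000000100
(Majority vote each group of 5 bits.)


Groups: 11111, 00000, 11111, 00100, 00001, 00000, 00100
Majority votes: 1010000

1010000


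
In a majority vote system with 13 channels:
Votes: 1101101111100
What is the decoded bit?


Ones: 9 out of 13
Threshold: 7

1 (9/13 voted 1)


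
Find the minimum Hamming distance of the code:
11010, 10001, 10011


Comparing all pairs, minimum distance: 1
Can detect 0 errors, correct 0 errors

1


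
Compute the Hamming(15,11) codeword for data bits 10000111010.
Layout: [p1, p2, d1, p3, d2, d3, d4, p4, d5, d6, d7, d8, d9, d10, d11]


Parity bits: p1=0, p2=0, p3=0, p4=0

001000000111010


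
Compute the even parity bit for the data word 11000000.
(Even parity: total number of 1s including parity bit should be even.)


Number of 1s in data: 2
Parity bit: 0

0


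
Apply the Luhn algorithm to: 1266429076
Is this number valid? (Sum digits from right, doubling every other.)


Luhn sum = 43
43 mod 10 = 3

Invalid (Luhn sum mod 10 = 3)


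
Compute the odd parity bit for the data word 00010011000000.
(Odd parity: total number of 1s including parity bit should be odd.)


Number of 1s in data: 3
Parity bit: 0

0


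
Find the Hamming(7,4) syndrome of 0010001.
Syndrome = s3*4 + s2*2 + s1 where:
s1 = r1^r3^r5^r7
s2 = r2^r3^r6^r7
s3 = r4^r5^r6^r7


s1=0, s2=0, s3=1

Syndrome = 4 (error at position 4)


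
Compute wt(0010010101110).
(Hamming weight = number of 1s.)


Counting 1s in 0010010101110

6


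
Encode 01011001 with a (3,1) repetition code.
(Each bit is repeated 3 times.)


Each bit -> 3 copies

000111000111111000000111


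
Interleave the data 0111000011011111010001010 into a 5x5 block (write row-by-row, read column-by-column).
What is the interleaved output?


Matrix:
  01110
  00011
  01111
  10100
  01010
Read columns: 0001010101101101110101100

0001010101101101110101100


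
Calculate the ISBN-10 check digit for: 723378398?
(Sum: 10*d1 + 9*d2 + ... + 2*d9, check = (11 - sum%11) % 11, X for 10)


Weighted sum: 270
270 mod 11 = 6

Check digit: 5


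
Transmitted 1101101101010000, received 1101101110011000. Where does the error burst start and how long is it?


XOR: 0000000011001000

Burst at position 8, length 5


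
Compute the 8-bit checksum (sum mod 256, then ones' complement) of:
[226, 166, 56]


Sum = 448 mod 256 = 192
Complement = 63

63


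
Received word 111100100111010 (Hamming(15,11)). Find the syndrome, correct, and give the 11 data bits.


Syndrome = 0: no error detected

Data: 10010111010 (no errors)


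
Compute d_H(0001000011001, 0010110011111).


XOR: 0011110000110
Count of 1s: 6

6


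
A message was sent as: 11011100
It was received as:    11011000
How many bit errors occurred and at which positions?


XOR: 00000100

1 error(s) at position(s): 5


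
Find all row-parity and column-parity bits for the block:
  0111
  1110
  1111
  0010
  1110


Row parities: 11011
Column parities: 1010

Row P: 11011, Col P: 1010, Corner: 0


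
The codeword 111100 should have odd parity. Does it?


Number of 1s: 4

No, parity error (4 ones)


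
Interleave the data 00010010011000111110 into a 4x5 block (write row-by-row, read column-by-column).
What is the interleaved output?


Matrix:
  00010
  01001
  10001
  11110
Read columns: 00110101000110010110

00110101000110010110


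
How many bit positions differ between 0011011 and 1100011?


XOR: 1111000
Count of 1s: 4

4


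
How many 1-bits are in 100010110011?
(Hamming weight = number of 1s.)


Counting 1s in 100010110011

6


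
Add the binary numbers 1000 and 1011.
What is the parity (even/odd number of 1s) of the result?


1000 = 8
1011 = 11
Sum = 19 = 10011
1s count = 3

odd parity (3 ones in 10011)


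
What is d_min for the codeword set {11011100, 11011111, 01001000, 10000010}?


Comparing all pairs, minimum distance: 2
Can detect 1 errors, correct 0 errors

2


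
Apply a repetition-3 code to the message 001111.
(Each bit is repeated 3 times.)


Each bit -> 3 copies

000000111111111111


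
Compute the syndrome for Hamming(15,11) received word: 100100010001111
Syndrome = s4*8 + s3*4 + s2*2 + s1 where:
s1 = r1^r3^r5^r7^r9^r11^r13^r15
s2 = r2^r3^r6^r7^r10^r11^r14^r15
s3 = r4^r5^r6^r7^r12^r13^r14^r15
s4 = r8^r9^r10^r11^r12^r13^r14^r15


s1=1, s2=0, s3=1, s4=1

Syndrome = 13 (error at position 13)


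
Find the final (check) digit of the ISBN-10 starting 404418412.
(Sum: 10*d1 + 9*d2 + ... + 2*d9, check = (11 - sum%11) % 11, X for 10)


Weighted sum: 169
169 mod 11 = 4

Check digit: 7


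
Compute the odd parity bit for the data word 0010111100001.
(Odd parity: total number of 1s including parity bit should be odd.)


Number of 1s in data: 6
Parity bit: 1

1


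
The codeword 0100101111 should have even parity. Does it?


Number of 1s: 6

Yes, parity is correct (6 ones)


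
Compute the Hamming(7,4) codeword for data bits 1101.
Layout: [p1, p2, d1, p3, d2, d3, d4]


Parity bits: p1=1, p2=0, p3=0

1010101


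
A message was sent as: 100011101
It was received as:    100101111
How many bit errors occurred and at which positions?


XOR: 000110010

3 error(s) at position(s): 3, 4, 7


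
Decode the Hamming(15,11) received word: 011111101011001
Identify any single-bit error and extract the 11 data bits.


Syndrome = 0: no error detected

Data: 11111011001 (no errors)


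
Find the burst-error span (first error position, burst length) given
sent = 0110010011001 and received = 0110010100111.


XOR: 0000000111110

Burst at position 7, length 5


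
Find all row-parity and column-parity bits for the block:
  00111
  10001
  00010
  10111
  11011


Row parities: 10100
Column parities: 11000

Row P: 10100, Col P: 11000, Corner: 0


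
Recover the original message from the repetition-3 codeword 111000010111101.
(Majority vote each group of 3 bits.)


Groups: 111, 000, 010, 111, 101
Majority votes: 10011

10011


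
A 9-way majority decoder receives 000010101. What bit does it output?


Ones: 3 out of 9
Threshold: 5

0 (3/9 voted 1)


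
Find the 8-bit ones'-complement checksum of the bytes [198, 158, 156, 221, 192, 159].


Sum = 1084 mod 256 = 60
Complement = 195

195


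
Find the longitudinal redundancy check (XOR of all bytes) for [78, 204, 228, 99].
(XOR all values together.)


XOR chain: 78 ^ 204 ^ 228 ^ 99 = 5

5


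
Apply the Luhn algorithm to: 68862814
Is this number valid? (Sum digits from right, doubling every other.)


Luhn sum = 42
42 mod 10 = 2

Invalid (Luhn sum mod 10 = 2)


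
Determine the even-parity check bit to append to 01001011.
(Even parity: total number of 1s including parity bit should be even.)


Number of 1s in data: 4
Parity bit: 0

0


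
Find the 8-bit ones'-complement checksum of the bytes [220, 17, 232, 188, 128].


Sum = 785 mod 256 = 17
Complement = 238

238


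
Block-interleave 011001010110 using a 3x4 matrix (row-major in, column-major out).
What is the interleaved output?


Matrix:
  0110
  0101
  0110
Read columns: 000111101010

000111101010


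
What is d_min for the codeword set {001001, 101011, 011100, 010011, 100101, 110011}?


Comparing all pairs, minimum distance: 1
Can detect 0 errors, correct 0 errors

1


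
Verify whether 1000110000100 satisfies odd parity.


Number of 1s: 4

No, parity error (4 ones)


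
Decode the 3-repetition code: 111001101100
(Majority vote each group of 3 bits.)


Groups: 111, 001, 101, 100
Majority votes: 1010

1010


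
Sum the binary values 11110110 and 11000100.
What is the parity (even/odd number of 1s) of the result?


11110110 = 246
11000100 = 196
Sum = 442 = 110111010
1s count = 6

even parity (6 ones in 110111010)


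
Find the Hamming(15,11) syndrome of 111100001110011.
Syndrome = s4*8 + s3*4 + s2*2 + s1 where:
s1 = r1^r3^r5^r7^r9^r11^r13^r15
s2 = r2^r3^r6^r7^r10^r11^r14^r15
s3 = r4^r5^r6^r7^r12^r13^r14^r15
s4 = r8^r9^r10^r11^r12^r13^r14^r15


s1=1, s2=0, s3=1, s4=1

Syndrome = 13 (error at position 13)


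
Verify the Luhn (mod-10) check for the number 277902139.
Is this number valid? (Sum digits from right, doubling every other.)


Luhn sum = 43
43 mod 10 = 3

Invalid (Luhn sum mod 10 = 3)


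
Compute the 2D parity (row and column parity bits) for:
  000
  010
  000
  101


Row parities: 0100
Column parities: 111

Row P: 0100, Col P: 111, Corner: 1


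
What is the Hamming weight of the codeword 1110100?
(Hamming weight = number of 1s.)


Counting 1s in 1110100

4


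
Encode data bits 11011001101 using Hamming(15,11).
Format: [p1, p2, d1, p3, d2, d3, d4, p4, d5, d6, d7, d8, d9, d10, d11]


Parity bits: p1=0, p2=1, p3=1, p4=0

011110101001101


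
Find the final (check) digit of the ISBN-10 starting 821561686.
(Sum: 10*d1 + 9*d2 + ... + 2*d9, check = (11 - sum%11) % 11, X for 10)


Weighted sum: 242
242 mod 11 = 0

Check digit: 0


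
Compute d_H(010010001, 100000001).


XOR: 110010000
Count of 1s: 3

3


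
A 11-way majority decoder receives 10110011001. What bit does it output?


Ones: 6 out of 11
Threshold: 6

1 (6/11 voted 1)


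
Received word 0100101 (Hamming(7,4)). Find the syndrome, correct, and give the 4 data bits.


Syndrome = 0: no error detected

Data: 0101 (no errors)


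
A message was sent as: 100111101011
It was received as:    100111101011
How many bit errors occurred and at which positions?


XOR: 000000000000

0 errors (received matches sent)


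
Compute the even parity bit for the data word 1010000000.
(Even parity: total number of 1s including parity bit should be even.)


Number of 1s in data: 2
Parity bit: 0

0


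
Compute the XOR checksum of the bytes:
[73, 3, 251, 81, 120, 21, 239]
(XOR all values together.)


XOR chain: 73 ^ 3 ^ 251 ^ 81 ^ 120 ^ 21 ^ 239 = 98

98


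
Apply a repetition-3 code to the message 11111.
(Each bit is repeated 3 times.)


Each bit -> 3 copies

111111111111111


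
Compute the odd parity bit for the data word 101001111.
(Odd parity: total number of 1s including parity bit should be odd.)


Number of 1s in data: 6
Parity bit: 1

1


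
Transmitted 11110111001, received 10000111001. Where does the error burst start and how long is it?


XOR: 01110000000

Burst at position 1, length 3


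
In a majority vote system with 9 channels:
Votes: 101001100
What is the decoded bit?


Ones: 4 out of 9
Threshold: 5

0 (4/9 voted 1)


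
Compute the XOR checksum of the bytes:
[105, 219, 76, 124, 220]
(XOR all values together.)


XOR chain: 105 ^ 219 ^ 76 ^ 124 ^ 220 = 94

94


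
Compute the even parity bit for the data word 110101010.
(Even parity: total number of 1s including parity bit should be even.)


Number of 1s in data: 5
Parity bit: 1

1


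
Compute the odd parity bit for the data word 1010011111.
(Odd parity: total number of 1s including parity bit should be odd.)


Number of 1s in data: 7
Parity bit: 0

0


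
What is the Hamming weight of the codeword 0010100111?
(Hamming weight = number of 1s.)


Counting 1s in 0010100111

5


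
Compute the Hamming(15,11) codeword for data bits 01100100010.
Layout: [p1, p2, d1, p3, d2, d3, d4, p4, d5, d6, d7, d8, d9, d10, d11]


Parity bits: p1=1, p2=1, p3=1, p4=0

110111000100010


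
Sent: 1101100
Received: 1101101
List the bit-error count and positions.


XOR: 0000001

1 error(s) at position(s): 6


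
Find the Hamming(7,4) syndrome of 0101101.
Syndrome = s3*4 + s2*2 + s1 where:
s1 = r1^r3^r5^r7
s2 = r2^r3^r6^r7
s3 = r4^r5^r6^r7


s1=0, s2=0, s3=1

Syndrome = 4 (error at position 4)


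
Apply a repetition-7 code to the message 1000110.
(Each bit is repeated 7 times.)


Each bit -> 7 copies

1111111000000000000000000000111111111111110000000


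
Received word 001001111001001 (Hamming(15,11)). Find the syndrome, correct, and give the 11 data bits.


Syndrome = 0: no error detected

Data: 10111001001 (no errors)


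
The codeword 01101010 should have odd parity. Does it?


Number of 1s: 4

No, parity error (4 ones)


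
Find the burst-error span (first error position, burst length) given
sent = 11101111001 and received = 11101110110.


XOR: 00000001111

Burst at position 7, length 4


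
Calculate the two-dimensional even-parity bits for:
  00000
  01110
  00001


Row parities: 011
Column parities: 01111

Row P: 011, Col P: 01111, Corner: 0


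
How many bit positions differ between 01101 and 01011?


XOR: 00110
Count of 1s: 2

2


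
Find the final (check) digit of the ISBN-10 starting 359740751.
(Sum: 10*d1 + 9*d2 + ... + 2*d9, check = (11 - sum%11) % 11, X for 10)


Weighted sum: 265
265 mod 11 = 1

Check digit: X


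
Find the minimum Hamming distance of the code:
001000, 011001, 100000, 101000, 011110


Comparing all pairs, minimum distance: 1
Can detect 0 errors, correct 0 errors

1


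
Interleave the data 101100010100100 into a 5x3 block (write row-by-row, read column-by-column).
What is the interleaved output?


Matrix:
  101
  100
  010
  100
  100
Read columns: 110110010010000

110110010010000


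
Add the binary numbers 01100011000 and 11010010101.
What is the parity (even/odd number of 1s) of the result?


01100011000 = 792
11010010101 = 1685
Sum = 2477 = 100110101101
1s count = 7

odd parity (7 ones in 100110101101)


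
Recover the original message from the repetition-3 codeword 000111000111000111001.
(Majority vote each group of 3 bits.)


Groups: 000, 111, 000, 111, 000, 111, 001
Majority votes: 0101010

0101010


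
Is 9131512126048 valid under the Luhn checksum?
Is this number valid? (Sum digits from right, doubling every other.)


Luhn sum = 48
48 mod 10 = 8

Invalid (Luhn sum mod 10 = 8)


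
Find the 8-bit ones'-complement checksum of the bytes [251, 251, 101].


Sum = 603 mod 256 = 91
Complement = 164

164


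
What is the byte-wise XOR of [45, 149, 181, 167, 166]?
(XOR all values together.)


XOR chain: 45 ^ 149 ^ 181 ^ 167 ^ 166 = 12

12


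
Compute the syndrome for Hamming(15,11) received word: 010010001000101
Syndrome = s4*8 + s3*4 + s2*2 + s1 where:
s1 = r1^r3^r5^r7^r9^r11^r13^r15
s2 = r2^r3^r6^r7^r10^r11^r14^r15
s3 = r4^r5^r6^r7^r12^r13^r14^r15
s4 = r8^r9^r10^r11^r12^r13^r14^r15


s1=0, s2=0, s3=1, s4=1

Syndrome = 12 (error at position 12)


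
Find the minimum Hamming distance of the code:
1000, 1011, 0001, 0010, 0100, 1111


Comparing all pairs, minimum distance: 1
Can detect 0 errors, correct 0 errors

1


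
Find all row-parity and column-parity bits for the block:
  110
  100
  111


Row parities: 011
Column parities: 101

Row P: 011, Col P: 101, Corner: 0


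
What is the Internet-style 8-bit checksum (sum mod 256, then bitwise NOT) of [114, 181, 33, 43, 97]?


Sum = 468 mod 256 = 212
Complement = 43

43


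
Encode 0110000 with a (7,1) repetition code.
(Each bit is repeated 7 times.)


Each bit -> 7 copies

0000000111111111111110000000000000000000000000000


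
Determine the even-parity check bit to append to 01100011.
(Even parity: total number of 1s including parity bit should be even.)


Number of 1s in data: 4
Parity bit: 0

0


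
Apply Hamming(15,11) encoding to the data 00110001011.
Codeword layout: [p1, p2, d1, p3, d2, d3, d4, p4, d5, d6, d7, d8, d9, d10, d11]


Parity bits: p1=0, p2=0, p3=1, p4=1

000101110001011


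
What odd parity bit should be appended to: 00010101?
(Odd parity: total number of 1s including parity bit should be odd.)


Number of 1s in data: 3
Parity bit: 0

0


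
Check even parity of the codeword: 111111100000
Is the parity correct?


Number of 1s: 7

No, parity error (7 ones)


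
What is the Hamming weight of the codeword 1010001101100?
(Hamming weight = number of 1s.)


Counting 1s in 1010001101100

6


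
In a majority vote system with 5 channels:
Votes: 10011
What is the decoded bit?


Ones: 3 out of 5
Threshold: 3

1 (3/5 voted 1)


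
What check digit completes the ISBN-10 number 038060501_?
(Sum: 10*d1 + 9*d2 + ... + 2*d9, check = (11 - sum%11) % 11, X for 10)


Weighted sum: 149
149 mod 11 = 6

Check digit: 5


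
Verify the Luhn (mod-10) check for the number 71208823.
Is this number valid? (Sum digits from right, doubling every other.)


Luhn sum = 32
32 mod 10 = 2

Invalid (Luhn sum mod 10 = 2)


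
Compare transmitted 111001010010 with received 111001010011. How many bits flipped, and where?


XOR: 000000000001

1 error(s) at position(s): 11


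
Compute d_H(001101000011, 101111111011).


XOR: 100010111000
Count of 1s: 5

5


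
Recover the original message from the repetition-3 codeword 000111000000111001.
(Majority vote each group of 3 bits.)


Groups: 000, 111, 000, 000, 111, 001
Majority votes: 010010

010010


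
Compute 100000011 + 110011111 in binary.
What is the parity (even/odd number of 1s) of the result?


100000011 = 259
110011111 = 415
Sum = 674 = 1010100010
1s count = 4

even parity (4 ones in 1010100010)


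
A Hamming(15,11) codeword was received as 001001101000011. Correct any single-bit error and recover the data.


Syndrome = 10: error at position 10

Data: 10111100011 (corrected bit 10)


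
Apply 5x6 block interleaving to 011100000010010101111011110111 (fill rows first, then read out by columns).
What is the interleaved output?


Matrix:
  011100
  000010
  010101
  111011
  110111
Read columns: 000111011110010101010101100111

000111011110010101010101100111


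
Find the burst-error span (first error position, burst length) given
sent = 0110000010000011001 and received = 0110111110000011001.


XOR: 0000111100000000000

Burst at position 4, length 4


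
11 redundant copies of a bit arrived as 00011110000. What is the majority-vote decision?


Ones: 4 out of 11
Threshold: 6

0 (4/11 voted 1)


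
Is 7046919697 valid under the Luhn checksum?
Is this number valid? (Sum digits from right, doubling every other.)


Luhn sum = 60
60 mod 10 = 0

Valid (Luhn sum mod 10 = 0)


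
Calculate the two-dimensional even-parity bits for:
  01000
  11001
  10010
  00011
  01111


Row parities: 11000
Column parities: 01111

Row P: 11000, Col P: 01111, Corner: 0


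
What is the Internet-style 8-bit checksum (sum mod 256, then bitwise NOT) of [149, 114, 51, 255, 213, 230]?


Sum = 1012 mod 256 = 244
Complement = 11

11


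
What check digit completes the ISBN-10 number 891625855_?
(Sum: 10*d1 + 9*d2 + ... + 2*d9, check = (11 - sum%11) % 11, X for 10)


Weighted sum: 305
305 mod 11 = 8

Check digit: 3


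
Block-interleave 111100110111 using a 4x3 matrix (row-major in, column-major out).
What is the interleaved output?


Matrix:
  111
  100
  110
  111
Read columns: 111110111001

111110111001


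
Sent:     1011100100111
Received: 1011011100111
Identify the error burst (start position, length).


XOR: 0000111000000

Burst at position 4, length 3


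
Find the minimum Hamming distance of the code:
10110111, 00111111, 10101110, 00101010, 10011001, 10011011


Comparing all pairs, minimum distance: 1
Can detect 0 errors, correct 0 errors

1


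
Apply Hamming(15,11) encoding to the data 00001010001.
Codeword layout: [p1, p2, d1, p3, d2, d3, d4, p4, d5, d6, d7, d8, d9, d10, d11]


Parity bits: p1=1, p2=0, p3=1, p4=1

100100011010001


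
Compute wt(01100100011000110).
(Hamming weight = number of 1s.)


Counting 1s in 01100100011000110

7


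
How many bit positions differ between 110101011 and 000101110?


XOR: 110000101
Count of 1s: 4

4


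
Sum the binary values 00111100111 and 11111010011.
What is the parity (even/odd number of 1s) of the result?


00111100111 = 487
11111010011 = 2003
Sum = 2490 = 100110111010
1s count = 7

odd parity (7 ones in 100110111010)


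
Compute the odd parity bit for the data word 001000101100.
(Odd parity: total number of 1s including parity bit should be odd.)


Number of 1s in data: 4
Parity bit: 1

1


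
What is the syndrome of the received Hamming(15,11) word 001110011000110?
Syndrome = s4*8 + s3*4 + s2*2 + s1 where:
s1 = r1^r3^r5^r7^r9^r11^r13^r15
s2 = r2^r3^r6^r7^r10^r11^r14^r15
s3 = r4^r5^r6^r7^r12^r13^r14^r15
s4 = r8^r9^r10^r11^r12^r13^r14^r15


s1=0, s2=0, s3=0, s4=0

Syndrome = 0 (no error)


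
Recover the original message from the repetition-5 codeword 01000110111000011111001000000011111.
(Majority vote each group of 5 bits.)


Groups: 01000, 11011, 10000, 11111, 00100, 00000, 11111
Majority votes: 0101001

0101001


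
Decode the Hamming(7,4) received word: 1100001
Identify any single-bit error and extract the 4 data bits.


Syndrome = 4: error at position 4

Data: 0001 (corrected bit 4)


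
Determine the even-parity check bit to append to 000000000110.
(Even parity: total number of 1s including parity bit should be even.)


Number of 1s in data: 2
Parity bit: 0

0


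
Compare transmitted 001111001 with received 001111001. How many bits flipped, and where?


XOR: 000000000

0 errors (received matches sent)


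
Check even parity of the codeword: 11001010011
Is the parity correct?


Number of 1s: 6

Yes, parity is correct (6 ones)


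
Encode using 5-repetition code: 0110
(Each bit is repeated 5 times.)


Each bit -> 5 copies

00000111111111100000


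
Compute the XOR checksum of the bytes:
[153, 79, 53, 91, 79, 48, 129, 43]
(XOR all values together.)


XOR chain: 153 ^ 79 ^ 53 ^ 91 ^ 79 ^ 48 ^ 129 ^ 43 = 109

109


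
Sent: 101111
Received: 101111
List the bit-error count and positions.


XOR: 000000

0 errors (received matches sent)


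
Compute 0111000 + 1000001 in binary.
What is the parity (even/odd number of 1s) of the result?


0111000 = 56
1000001 = 65
Sum = 121 = 1111001
1s count = 5

odd parity (5 ones in 1111001)


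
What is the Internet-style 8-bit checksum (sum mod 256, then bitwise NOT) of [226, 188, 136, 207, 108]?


Sum = 865 mod 256 = 97
Complement = 158

158


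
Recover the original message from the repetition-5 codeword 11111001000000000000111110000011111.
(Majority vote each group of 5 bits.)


Groups: 11111, 00100, 00000, 00000, 11111, 00000, 11111
Majority votes: 1000101

1000101


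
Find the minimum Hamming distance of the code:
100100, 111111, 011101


Comparing all pairs, minimum distance: 2
Can detect 1 errors, correct 0 errors

2


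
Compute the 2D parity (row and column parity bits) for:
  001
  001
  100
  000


Row parities: 1110
Column parities: 100

Row P: 1110, Col P: 100, Corner: 1


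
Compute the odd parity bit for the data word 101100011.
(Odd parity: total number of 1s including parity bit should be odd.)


Number of 1s in data: 5
Parity bit: 0

0


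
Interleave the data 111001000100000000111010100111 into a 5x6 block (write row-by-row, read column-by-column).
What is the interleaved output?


Matrix:
  111001
  000100
  000000
  111010
  100111
Read columns: 100111001010010010010001110001

100111001010010010010001110001


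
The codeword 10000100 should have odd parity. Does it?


Number of 1s: 2

No, parity error (2 ones)


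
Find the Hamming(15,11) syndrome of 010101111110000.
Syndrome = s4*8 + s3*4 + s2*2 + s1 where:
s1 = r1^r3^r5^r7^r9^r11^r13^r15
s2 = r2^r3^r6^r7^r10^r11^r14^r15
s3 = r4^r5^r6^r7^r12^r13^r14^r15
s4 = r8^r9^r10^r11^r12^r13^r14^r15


s1=1, s2=1, s3=1, s4=0

Syndrome = 7 (error at position 7)


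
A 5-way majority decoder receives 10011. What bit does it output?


Ones: 3 out of 5
Threshold: 3

1 (3/5 voted 1)


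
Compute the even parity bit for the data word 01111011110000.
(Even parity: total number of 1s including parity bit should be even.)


Number of 1s in data: 8
Parity bit: 0

0


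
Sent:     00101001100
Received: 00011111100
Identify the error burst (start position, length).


XOR: 00110110000

Burst at position 2, length 5


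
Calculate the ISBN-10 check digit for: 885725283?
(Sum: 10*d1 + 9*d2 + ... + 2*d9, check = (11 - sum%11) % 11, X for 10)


Weighted sum: 316
316 mod 11 = 8

Check digit: 3


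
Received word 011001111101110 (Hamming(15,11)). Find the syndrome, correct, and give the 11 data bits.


Syndrome = 4: error at position 4

Data: 10111101110 (corrected bit 4)


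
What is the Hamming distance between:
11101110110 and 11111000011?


XOR: 00010110101
Count of 1s: 5

5


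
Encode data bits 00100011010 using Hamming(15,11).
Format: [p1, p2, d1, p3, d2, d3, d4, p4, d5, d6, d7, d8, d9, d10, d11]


Parity bits: p1=1, p2=1, p3=1, p4=1

110101010011010


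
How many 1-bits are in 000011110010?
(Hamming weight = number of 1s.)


Counting 1s in 000011110010

5


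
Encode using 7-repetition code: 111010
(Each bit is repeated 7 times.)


Each bit -> 7 copies

111111111111111111111000000011111110000000


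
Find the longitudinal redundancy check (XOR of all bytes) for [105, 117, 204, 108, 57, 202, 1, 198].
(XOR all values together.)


XOR chain: 105 ^ 117 ^ 204 ^ 108 ^ 57 ^ 202 ^ 1 ^ 198 = 136

136


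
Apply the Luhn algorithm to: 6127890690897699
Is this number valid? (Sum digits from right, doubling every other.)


Luhn sum = 91
91 mod 10 = 1

Invalid (Luhn sum mod 10 = 1)


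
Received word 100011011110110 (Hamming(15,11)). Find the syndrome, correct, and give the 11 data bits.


Syndrome = 1: error at position 1

Data: 01101110110 (corrected bit 1)


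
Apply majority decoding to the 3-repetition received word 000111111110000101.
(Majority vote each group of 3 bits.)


Groups: 000, 111, 111, 110, 000, 101
Majority votes: 011101

011101


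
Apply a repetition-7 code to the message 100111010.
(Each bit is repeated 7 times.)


Each bit -> 7 copies

111111100000000000000111111111111111111111000000011111110000000


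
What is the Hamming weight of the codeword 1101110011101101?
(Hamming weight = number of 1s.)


Counting 1s in 1101110011101101

11


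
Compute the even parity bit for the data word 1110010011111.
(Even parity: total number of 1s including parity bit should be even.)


Number of 1s in data: 9
Parity bit: 1

1


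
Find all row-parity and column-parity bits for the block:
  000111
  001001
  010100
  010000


Row parities: 1001
Column parities: 001010

Row P: 1001, Col P: 001010, Corner: 0


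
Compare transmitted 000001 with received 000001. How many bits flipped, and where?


XOR: 000000

0 errors (received matches sent)


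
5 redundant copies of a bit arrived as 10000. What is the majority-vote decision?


Ones: 1 out of 5
Threshold: 3

0 (1/5 voted 1)


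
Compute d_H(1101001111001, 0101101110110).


XOR: 1000100001111
Count of 1s: 6

6


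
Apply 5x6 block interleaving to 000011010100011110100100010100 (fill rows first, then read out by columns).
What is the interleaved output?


Matrix:
  000011
  010100
  011110
  100100
  010100
Read columns: 000100110100100011111010010000

000100110100100011111010010000


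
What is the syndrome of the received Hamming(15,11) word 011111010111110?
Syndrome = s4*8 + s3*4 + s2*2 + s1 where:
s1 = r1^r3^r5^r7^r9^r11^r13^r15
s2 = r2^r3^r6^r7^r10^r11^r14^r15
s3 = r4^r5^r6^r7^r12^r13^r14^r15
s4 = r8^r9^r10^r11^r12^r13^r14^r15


s1=0, s2=0, s3=0, s4=0

Syndrome = 0 (no error)


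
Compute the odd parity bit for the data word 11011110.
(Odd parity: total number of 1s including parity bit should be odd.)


Number of 1s in data: 6
Parity bit: 1

1


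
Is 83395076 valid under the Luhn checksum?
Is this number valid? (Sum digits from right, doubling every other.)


Luhn sum = 37
37 mod 10 = 7

Invalid (Luhn sum mod 10 = 7)


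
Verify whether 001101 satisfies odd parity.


Number of 1s: 3

Yes, parity is correct (3 ones)


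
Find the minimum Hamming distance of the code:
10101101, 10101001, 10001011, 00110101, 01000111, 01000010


Comparing all pairs, minimum distance: 1
Can detect 0 errors, correct 0 errors

1


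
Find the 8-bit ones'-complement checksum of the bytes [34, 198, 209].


Sum = 441 mod 256 = 185
Complement = 70

70


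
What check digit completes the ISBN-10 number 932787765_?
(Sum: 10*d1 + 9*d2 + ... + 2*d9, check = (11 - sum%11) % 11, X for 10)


Weighted sum: 321
321 mod 11 = 2

Check digit: 9


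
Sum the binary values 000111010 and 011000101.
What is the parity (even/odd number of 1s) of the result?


000111010 = 58
011000101 = 197
Sum = 255 = 11111111
1s count = 8

even parity (8 ones in 11111111)


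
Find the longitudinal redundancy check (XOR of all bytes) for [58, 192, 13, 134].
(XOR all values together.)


XOR chain: 58 ^ 192 ^ 13 ^ 134 = 113

113


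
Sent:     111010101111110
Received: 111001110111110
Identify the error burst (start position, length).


XOR: 000011011000000

Burst at position 4, length 5


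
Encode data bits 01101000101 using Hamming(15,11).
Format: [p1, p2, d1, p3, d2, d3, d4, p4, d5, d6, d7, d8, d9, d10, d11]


Parity bits: p1=0, p2=0, p3=0, p4=1

000011011000101


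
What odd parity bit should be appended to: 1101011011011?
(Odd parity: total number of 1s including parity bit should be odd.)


Number of 1s in data: 9
Parity bit: 0

0


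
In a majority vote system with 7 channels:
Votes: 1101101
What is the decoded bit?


Ones: 5 out of 7
Threshold: 4

1 (5/7 voted 1)


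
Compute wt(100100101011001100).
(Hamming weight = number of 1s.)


Counting 1s in 100100101011001100

8


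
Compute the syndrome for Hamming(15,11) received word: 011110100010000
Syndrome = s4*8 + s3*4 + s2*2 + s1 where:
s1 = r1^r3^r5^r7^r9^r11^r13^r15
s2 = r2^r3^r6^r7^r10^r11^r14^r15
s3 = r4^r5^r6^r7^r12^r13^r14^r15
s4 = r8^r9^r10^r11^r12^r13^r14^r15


s1=0, s2=0, s3=1, s4=1

Syndrome = 12 (error at position 12)


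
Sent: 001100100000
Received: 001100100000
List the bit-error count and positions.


XOR: 000000000000

0 errors (received matches sent)


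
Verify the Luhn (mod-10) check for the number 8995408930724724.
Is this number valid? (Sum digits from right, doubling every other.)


Luhn sum = 90
90 mod 10 = 0

Valid (Luhn sum mod 10 = 0)


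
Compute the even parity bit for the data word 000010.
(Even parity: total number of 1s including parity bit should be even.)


Number of 1s in data: 1
Parity bit: 1

1


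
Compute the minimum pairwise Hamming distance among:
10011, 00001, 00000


Comparing all pairs, minimum distance: 1
Can detect 0 errors, correct 0 errors

1


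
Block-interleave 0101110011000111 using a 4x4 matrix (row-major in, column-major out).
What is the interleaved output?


Matrix:
  0101
  1100
  1100
  0111
Read columns: 0110111100011001

0110111100011001


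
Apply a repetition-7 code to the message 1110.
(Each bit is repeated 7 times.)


Each bit -> 7 copies

1111111111111111111110000000


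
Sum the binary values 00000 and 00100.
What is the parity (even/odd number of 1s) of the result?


00000 = 0
00100 = 4
Sum = 4 = 100
1s count = 1

odd parity (1 ones in 100)


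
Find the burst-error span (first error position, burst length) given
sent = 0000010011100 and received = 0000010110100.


XOR: 0000000101000

Burst at position 7, length 3


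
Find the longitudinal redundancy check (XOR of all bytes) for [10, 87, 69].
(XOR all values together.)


XOR chain: 10 ^ 87 ^ 69 = 24

24


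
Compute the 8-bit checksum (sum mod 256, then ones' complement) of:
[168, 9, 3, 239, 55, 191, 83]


Sum = 748 mod 256 = 236
Complement = 19

19


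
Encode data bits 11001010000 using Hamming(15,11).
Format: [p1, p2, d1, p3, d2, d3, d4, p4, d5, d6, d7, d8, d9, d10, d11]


Parity bits: p1=0, p2=0, p3=1, p4=0

001110001010000


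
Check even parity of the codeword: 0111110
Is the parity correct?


Number of 1s: 5

No, parity error (5 ones)


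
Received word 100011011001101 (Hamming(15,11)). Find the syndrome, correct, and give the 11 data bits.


Syndrome = 13: error at position 13

Data: 01101001001 (corrected bit 13)


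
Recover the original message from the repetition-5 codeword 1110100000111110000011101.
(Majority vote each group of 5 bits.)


Groups: 11101, 00000, 11111, 00000, 11101
Majority votes: 10101

10101


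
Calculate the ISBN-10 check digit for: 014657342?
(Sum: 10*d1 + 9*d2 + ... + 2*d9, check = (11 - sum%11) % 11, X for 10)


Weighted sum: 176
176 mod 11 = 0

Check digit: 0


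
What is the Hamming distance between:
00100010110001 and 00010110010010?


XOR: 00110100100011
Count of 1s: 6

6


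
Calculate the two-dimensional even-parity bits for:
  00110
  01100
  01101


Row parities: 001
Column parities: 00111

Row P: 001, Col P: 00111, Corner: 1


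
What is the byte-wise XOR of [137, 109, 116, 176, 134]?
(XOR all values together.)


XOR chain: 137 ^ 109 ^ 116 ^ 176 ^ 134 = 166

166


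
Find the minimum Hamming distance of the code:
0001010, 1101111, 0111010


Comparing all pairs, minimum distance: 2
Can detect 1 errors, correct 0 errors

2


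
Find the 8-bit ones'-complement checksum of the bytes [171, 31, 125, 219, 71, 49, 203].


Sum = 869 mod 256 = 101
Complement = 154

154


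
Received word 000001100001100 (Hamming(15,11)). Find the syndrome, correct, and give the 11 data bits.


Syndrome = 0: no error detected

Data: 00110001100 (no errors)


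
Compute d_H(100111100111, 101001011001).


XOR: 001110111110
Count of 1s: 8

8


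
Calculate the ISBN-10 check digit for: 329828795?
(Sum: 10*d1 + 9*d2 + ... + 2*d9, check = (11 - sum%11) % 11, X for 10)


Weighted sum: 293
293 mod 11 = 7

Check digit: 4


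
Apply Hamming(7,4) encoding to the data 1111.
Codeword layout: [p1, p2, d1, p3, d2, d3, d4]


Parity bits: p1=1, p2=1, p3=1

1111111


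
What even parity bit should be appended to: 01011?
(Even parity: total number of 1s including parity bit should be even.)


Number of 1s in data: 3
Parity bit: 1

1


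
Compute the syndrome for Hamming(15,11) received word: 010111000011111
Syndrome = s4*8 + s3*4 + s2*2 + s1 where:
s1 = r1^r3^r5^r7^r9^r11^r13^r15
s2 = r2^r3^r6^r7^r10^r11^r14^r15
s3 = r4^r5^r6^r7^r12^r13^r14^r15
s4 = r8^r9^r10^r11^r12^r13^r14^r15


s1=0, s2=1, s3=1, s4=1

Syndrome = 14 (error at position 14)


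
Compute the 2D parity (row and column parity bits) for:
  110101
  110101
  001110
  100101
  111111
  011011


Row parities: 001100
Column parities: 001111

Row P: 001100, Col P: 001111, Corner: 0


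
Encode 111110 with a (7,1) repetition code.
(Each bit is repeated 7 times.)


Each bit -> 7 copies

111111111111111111111111111111111110000000


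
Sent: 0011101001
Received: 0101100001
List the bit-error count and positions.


XOR: 0110001000

3 error(s) at position(s): 1, 2, 6
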